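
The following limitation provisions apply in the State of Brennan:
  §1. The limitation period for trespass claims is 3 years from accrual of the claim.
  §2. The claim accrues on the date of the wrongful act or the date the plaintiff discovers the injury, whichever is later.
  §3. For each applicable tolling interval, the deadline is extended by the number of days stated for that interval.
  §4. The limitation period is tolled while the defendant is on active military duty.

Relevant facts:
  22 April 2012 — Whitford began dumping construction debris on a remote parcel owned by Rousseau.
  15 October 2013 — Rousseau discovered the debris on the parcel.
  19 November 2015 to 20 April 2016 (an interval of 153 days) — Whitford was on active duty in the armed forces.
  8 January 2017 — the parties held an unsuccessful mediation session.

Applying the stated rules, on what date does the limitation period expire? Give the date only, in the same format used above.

17 March 2017

Taking the later of the act (22 April 2012) and discovery (15 October 2013), the claim accrued on 15 October 2013.
The untolled deadline — 3 years after 15 October 2013 — is 15 October 2016.
Because the defendant's active military service ran from 19 November 2015 to 20 April 2016, the deadline is extended by 153 days to 17 March 2017.
None of the other events listed affects the running of the period under the stated rules.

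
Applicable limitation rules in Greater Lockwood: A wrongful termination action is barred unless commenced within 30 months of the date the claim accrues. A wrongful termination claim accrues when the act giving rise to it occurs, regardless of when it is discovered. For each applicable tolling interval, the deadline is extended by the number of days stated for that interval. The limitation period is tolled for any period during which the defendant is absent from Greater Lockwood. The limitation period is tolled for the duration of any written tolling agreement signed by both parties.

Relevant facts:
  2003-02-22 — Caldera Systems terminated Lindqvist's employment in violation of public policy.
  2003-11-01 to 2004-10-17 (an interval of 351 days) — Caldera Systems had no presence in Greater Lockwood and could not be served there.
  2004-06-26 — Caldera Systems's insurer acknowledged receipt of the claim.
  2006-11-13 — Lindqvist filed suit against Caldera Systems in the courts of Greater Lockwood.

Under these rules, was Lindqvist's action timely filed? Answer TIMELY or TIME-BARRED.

The claim accrued on 2003-02-22, the date of the act.
Adding the 30 months base period to 2003-02-22 gives a deadline of 2005-08-22, before any tolling.
Because the defendant's absence from the jurisdiction ran from 2003-11-01 to 2004-10-17, the deadline is extended by 351 days to 2006-08-08.
Nothing else in the chronology tolls or restarts the period.
The 2006-11-13 filing falls after the 2006-08-08 deadline; the claim is time-barred.

TIME-BARRED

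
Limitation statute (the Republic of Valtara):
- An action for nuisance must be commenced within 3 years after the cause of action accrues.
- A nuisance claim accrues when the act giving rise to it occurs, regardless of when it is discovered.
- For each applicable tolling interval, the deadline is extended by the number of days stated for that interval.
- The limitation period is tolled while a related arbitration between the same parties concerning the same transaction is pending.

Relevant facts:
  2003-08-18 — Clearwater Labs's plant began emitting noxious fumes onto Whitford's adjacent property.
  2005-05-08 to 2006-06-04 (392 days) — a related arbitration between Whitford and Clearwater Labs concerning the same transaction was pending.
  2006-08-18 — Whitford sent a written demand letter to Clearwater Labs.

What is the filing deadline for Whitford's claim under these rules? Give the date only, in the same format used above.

The claim accrued on 2003-08-18, when the wrongful act occurred.
3 years from 2003-08-18 is 2006-08-18.
The period was tolled for 392 days by the pending related arbitration (2005-05-08 to 2006-06-04), pushing the deadline to 2007-09-14.
None of the other events listed affects the running of the period under the stated rules.

2007-09-14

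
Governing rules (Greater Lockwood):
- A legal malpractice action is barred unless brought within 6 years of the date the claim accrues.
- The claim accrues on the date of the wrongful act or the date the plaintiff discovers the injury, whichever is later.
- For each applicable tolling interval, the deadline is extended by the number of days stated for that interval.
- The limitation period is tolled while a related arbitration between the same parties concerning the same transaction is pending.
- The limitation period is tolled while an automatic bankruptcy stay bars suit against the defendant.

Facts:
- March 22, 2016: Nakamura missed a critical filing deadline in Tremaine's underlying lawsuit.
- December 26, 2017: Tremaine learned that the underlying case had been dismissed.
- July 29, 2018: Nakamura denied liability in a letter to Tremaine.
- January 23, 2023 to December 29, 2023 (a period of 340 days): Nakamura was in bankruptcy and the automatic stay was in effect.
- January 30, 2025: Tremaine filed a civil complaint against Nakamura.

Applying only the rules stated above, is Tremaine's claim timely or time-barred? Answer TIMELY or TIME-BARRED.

TIME-BARRED

The claim accrued on December 26, 2017 — the later of the March 22, 2016 act and the December 26, 2017 discovery.
6 years from December 26, 2017 is December 26, 2023.
The period was tolled for 340 days by the automatic bankruptcy stay (January 23, 2023 to December 29, 2023), pushing the deadline to November 30, 2024.
None of the other events listed affects the running of the period under the stated rules.
Filing on January 30, 2025 missed the November 30, 2024 deadline — the action is time-barred.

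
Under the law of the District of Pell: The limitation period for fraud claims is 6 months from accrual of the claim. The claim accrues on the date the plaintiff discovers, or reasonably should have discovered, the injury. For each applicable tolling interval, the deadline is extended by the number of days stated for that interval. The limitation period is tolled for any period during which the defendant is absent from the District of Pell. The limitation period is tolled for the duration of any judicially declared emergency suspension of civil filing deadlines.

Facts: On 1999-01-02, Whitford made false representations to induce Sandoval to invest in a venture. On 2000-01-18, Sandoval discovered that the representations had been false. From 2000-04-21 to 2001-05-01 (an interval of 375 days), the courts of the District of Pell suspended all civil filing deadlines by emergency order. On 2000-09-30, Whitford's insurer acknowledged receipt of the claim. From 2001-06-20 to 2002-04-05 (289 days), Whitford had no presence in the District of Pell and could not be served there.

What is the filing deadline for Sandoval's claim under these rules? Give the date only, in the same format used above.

Accrual is tied to discovery, so the period began on 2000-01-18 rather than on 1999-01-02 when the act occurred.
Adding the 6 months base period to 2000-01-18 gives a deadline of 2000-07-18, before any tolling.
The emergency suspension of filing deadlines from 2000-04-21 to 2001-05-01 tolled the period for 375 days, extending the deadline to 2001-07-28.
The defendant's absence from the jurisdiction from 2001-06-20 to 2002-04-05 tolled the period for 289 days, extending the deadline to 2002-05-13.
The other events in the timeline have no effect on the limitation period under the stated rules.

2002-05-13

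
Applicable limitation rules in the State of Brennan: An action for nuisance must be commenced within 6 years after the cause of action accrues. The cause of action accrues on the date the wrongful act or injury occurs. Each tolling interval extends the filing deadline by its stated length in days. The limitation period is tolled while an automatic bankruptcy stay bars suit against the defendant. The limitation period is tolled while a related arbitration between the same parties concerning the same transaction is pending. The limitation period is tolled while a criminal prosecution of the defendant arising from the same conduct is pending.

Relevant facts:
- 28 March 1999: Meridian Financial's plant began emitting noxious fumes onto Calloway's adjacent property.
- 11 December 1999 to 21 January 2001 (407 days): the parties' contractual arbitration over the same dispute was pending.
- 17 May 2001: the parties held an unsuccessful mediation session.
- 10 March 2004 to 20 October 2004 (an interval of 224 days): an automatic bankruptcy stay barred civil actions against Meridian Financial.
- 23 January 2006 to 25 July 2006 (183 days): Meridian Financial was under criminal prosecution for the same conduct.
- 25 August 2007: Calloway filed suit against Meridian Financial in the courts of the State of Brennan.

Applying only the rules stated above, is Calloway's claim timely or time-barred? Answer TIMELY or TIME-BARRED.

TIME-BARRED

The claim accrued on 28 March 1999, when the wrongful act occurred.
The untolled deadline — 6 years after 28 March 1999 — is 28 March 2005.
The pending related arbitration from 11 December 1999 to 21 January 2001 tolled the period for 407 days, extending the deadline to 9 May 2006.
The automatic bankruptcy stay from 10 March 2004 to 20 October 2004 tolled the period for 224 days, extending the deadline to 19 December 2006.
Because the pending criminal prosecution ran from 23 January 2006 to 25 July 2006, the deadline is extended by 183 days to 20 June 2007.
None of the other events listed affects the running of the period under the stated rules.
The 25 August 2007 filing falls after the 20 June 2007 deadline; the claim is time-barred.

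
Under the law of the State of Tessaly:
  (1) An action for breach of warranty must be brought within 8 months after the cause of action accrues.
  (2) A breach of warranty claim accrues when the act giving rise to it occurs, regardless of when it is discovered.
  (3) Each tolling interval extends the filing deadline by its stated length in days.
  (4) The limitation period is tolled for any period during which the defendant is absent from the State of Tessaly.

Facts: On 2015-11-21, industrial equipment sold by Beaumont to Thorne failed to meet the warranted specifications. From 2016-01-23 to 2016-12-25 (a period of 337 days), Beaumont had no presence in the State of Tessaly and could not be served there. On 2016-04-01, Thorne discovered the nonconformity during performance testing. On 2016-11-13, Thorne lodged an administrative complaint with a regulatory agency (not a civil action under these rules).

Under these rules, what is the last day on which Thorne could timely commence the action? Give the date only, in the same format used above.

Accrual is governed by the date of the act, so the period began to run on 2015-11-21; the later discovery on 2016-04-01 is irrelevant under the stated rule.
The untolled deadline — 8 months after 2015-11-21 — is 2016-07-21.
The defendant's absence from the jurisdiction from 2016-01-23 to 2016-12-25 tolled the period for 337 days, extending the deadline to 2017-06-23.
The other events in the timeline have no effect on the limitation period under the stated rules.

2017-06-23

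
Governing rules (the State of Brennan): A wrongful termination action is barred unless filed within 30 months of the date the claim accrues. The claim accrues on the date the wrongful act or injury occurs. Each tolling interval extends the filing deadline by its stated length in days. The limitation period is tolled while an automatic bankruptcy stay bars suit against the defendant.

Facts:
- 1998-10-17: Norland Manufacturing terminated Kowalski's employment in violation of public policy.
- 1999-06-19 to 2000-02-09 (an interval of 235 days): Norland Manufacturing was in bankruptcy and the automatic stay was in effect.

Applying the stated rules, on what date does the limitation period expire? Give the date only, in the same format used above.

The limitation period began to run on 1998-10-17.
The untolled deadline — 30 months after 1998-10-17 — is 2001-04-17.
The automatic bankruptcy stay from 1999-06-19 to 2000-02-09 tolled the period for 235 days, extending the deadline to 2001-12-08.

2001-12-08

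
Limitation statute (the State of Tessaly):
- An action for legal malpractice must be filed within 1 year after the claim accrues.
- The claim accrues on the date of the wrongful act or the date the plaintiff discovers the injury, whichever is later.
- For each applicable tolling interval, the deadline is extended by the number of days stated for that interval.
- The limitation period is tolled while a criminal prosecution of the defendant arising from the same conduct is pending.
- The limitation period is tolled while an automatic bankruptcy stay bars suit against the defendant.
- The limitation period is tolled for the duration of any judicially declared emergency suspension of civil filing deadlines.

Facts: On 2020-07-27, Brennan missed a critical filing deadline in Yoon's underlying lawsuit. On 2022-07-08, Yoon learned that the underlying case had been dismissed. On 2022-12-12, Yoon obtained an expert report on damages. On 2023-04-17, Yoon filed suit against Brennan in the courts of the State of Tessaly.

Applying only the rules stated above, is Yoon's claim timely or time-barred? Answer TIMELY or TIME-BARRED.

Taking the later of the act (2020-07-27) and discovery (2022-07-08), the claim accrued on 2022-07-08.
1 year from 2022-07-08 is 2023-07-08.
The other events in the timeline have no effect on the limitation period under the stated rules.
The 2023-04-17 filing precedes the 2023-07-08 deadline; the claim is timely.

TIMELY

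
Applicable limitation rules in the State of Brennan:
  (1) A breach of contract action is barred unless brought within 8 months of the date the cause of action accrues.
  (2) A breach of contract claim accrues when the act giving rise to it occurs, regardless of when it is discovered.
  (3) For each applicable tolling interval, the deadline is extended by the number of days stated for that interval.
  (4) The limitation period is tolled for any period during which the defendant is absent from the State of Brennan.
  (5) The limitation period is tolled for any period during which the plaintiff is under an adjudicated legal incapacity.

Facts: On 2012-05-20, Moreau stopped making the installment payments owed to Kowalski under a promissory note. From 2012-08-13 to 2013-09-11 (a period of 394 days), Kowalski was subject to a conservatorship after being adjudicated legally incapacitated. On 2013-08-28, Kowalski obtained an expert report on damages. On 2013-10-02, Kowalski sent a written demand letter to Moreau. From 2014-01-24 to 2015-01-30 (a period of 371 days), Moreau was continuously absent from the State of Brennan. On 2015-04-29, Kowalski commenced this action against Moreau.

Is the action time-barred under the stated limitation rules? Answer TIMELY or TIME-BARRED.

The claim accrued on 2012-05-20, when the wrongful act occurred.
Adding the 8 months base period to 2012-05-20 gives a deadline of 2013-01-20, before any tolling.
Because the plaintiff's legal incapacity ran from 2012-08-13 to 2013-09-11, the deadline is extended by 394 days to 2014-02-18.
The defendant's absence from the jurisdiction from 2014-01-24 to 2015-01-30 tolled the period for 371 days, extending the deadline to 2015-02-24.
None of the other events listed affects the running of the period under the stated rules.
Filing on 2015-04-29 missed the 2015-02-24 deadline — the action is time-barred.

TIME-BARRED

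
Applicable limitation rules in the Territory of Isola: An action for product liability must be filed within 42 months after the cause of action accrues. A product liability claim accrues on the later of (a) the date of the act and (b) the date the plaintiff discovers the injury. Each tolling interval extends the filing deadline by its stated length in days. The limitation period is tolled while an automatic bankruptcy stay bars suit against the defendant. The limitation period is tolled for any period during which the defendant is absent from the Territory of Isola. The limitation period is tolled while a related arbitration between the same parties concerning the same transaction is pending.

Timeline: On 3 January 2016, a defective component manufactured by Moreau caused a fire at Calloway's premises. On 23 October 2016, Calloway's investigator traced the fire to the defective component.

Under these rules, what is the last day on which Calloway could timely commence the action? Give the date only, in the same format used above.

Because discovery on 23 October 2016 post-dates the 3 January 2016 act, accrual under the later-of rule falls on 23 October 2016.
Adding the 42 months base period to 23 October 2016 gives a deadline of 23 April 2020, before any tolling.

23 April 2020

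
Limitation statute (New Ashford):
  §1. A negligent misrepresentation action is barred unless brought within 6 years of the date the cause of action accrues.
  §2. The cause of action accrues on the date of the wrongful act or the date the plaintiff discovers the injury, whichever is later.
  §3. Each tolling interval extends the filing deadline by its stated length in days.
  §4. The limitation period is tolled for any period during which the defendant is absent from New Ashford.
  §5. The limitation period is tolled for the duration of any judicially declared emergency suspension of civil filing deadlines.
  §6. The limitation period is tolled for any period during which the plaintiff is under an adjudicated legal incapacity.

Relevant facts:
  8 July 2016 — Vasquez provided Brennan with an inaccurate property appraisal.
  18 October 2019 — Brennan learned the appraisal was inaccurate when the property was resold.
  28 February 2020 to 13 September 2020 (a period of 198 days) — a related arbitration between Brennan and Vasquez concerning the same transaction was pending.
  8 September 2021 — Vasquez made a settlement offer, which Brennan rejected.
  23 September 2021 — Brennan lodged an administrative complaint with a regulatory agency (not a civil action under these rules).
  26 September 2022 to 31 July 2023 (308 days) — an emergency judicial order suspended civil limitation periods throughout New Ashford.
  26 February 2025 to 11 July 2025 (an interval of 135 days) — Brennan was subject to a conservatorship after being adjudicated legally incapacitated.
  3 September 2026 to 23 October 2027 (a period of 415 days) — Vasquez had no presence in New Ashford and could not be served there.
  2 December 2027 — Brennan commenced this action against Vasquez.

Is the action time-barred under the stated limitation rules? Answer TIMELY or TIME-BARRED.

Because discovery on 18 October 2019 post-dates the 8 July 2016 act, accrual under the later-of rule falls on 18 October 2019.
Adding the 6 years base period to 18 October 2019 gives a deadline of 18 October 2025, before any tolling.
The period was tolled for 308 days by the emergency suspension of filing deadlines (26 September 2022 to 31 July 2023), pushing the deadline to 22 August 2026.
The period was tolled for 135 days by the plaintiff's legal incapacity (26 February 2025 to 11 July 2025), pushing the deadline to 4 January 2027.
The period was tolled for 415 days by the defendant's absence from the jurisdiction (3 September 2026 to 23 October 2027), pushing the deadline to 23 February 2028.
Although a pending arbitration ran from 28 February 2020 to 13 September 2020, the stated rules do not make that a tolling event, so it is disregarded.
The other events in the timeline have no effect on the limitation period under the stated rules.
The 2 December 2027 filing precedes the 23 February 2028 deadline; the claim is timely.

TIMELY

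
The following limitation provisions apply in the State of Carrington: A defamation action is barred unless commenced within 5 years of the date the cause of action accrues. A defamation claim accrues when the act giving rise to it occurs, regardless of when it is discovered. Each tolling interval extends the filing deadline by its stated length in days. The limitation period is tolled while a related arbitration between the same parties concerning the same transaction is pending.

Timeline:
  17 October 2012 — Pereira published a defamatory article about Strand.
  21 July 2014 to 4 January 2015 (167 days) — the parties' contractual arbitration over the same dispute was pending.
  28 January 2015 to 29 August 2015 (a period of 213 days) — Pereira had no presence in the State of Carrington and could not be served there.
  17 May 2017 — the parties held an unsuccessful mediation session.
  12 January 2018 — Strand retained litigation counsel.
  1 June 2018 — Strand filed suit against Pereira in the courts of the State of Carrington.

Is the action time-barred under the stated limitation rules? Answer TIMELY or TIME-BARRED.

TIME-BARRED

The claim accrued on 17 October 2012, when the wrongful act occurred.
The untolled deadline — 5 years after 17 October 2012 — is 17 October 2017.
Because the pending related arbitration ran from 21 July 2014 to 4 January 2015, the deadline is extended by 167 days to 2 April 2018.
The defendant's absence from the jurisdiction from 28 January 2015 to 29 August 2015 does not toll the period, because no stated rule makes the defendant's absence a tolling event.
None of the other events listed affects the running of the period under the stated rules.
Strand filed on 1 June 2018, after the 2 April 2018 deadline, so the action is time-barred.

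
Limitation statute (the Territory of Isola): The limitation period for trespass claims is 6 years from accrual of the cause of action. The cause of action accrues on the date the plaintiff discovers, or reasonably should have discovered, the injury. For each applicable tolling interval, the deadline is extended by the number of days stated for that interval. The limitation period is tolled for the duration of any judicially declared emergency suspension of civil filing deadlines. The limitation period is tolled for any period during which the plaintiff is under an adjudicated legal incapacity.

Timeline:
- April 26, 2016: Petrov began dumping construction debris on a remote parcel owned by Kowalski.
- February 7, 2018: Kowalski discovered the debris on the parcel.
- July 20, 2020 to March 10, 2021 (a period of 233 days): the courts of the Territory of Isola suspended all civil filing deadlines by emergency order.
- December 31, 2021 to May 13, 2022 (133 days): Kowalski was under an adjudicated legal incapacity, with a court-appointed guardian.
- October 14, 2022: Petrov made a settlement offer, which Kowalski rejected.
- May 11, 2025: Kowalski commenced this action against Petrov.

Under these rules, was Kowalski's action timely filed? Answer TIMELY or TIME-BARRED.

Under the discovery rule, the claim accrued on February 7, 2018, when Kowalski discovered the injury — not on the April 26, 2016 date of the underlying act.
6 years from February 7, 2018 is February 7, 2024.
The period was tolled for 233 days by the emergency suspension of filing deadlines (July 20, 2020 to March 10, 2021), pushing the deadline to September 27, 2024.
The plaintiff's legal incapacity from December 31, 2021 to May 13, 2022 tolled the period for 133 days, extending the deadline to February 7, 2025.
Nothing else in the chronology tolls or restarts the period.
Kowalski filed on May 11, 2025, after the February 7, 2025 deadline, so the action is time-barred.

TIME-BARRED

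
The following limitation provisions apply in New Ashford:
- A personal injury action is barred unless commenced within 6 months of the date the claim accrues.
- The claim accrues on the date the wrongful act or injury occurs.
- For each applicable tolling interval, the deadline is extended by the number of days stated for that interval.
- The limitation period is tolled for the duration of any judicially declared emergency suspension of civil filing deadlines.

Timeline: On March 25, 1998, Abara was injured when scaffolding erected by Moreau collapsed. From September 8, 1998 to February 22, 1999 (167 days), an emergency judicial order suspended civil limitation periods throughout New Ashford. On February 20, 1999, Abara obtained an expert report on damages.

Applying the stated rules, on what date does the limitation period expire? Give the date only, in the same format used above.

March 11, 1999

The claim accrued on March 25, 1998, when the wrongful act occurred.
The untolled deadline — 6 months after March 25, 1998 — is September 25, 1998.
Because the emergency suspension of filing deadlines ran from September 8, 1998 to February 22, 1999, the deadline is extended by 167 days to March 11, 1999.
The other events in the timeline have no effect on the limitation period under the stated rules.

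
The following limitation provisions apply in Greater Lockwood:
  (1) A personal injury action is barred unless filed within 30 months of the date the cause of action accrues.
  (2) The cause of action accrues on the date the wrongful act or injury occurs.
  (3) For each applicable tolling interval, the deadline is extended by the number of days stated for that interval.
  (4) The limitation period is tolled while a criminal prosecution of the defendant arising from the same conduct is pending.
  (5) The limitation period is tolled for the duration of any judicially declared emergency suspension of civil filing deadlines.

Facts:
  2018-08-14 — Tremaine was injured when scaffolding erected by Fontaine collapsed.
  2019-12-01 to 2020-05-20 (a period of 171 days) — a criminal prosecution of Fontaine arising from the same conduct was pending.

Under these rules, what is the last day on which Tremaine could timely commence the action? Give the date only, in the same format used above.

2021-08-04

The claim accrued on 2018-08-14, when the wrongful act occurred.
The untolled deadline — 30 months after 2018-08-14 — is 2021-02-14.
Because the pending criminal prosecution ran from 2019-12-01 to 2020-05-20, the deadline is extended by 171 days to 2021-08-04.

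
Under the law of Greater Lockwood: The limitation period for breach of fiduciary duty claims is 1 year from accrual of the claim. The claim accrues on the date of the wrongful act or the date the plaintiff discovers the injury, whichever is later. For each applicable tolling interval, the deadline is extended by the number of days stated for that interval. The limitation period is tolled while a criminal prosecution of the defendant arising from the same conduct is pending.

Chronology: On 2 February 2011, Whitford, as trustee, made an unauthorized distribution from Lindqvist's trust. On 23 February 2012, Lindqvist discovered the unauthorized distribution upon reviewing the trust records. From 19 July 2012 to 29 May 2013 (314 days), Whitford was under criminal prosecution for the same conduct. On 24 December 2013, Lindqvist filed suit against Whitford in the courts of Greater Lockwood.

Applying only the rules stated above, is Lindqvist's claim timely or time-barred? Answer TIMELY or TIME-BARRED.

The claim accrued on 23 February 2012 — the later of the 2 February 2011 act and the 23 February 2012 discovery.
The untolled deadline — 1 year after 23 February 2012 — is 23 February 2013.
Because the pending criminal prosecution ran from 19 July 2012 to 29 May 2013, the deadline is extended by 314 days to 3 January 2014.
Lindqvist filed on 24 December 2013, before the 3 January 2014 deadline, so the action is timely.

TIMELY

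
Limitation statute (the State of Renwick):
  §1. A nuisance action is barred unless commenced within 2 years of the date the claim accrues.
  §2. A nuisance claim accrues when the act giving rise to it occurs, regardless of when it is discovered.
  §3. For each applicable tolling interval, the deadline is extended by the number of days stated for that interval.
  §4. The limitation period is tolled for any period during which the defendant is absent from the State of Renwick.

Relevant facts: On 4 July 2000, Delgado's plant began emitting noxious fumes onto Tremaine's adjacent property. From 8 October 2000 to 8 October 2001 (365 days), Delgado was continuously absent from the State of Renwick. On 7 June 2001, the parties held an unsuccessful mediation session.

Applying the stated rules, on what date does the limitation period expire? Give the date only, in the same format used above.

The limitation period began to run on 4 July 2000.
2 years from 4 July 2000 is 4 July 2002.
Because the defendant's absence from the jurisdiction ran from 8 October 2000 to 8 October 2001, the deadline is extended by 365 days to 4 July 2003.
Nothing else in the chronology tolls or restarts the period.

4 July 2003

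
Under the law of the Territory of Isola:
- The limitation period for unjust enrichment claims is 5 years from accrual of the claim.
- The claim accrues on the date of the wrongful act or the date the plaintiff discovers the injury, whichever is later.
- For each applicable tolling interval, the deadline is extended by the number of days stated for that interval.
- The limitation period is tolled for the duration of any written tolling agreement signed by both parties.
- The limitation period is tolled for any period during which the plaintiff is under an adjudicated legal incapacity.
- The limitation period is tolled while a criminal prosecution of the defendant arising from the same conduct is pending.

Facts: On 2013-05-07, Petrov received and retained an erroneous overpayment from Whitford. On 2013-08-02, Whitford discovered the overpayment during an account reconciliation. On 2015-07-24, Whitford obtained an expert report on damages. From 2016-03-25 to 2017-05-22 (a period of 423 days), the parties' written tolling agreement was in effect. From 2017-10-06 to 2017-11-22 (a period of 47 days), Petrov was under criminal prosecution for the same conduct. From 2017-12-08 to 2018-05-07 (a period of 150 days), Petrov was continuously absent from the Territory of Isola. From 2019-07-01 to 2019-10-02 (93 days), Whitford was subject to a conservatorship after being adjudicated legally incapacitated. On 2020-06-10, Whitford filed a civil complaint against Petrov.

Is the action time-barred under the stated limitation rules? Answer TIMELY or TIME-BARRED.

TIME-BARRED

Taking the later of the act (2013-05-07) and discovery (2013-08-02), the claim accrued on 2013-08-02.
Adding the 5 years base period to 2013-08-02 gives a deadline of 2018-08-02, before any tolling.
The written tolling agreement from 2016-03-25 to 2017-05-22 tolled the period for 423 days, extending the deadline to 2019-09-29.
The period was tolled for 47 days by the pending criminal prosecution (2017-10-06 to 2017-11-22), pushing the deadline to 2019-11-15.
The period was tolled for 93 days by the plaintiff's legal incapacity (2019-07-01 to 2019-10-02), pushing the deadline to 2020-02-16.
The defendant's absence from the jurisdiction from 2017-12-08 to 2018-05-07 does not toll the period, because no stated rule makes the defendant's absence a tolling event.
Nothing else in the chronology tolls or restarts the period.
The 2020-06-10 filing falls after the 2020-02-16 deadline; the claim is time-barred.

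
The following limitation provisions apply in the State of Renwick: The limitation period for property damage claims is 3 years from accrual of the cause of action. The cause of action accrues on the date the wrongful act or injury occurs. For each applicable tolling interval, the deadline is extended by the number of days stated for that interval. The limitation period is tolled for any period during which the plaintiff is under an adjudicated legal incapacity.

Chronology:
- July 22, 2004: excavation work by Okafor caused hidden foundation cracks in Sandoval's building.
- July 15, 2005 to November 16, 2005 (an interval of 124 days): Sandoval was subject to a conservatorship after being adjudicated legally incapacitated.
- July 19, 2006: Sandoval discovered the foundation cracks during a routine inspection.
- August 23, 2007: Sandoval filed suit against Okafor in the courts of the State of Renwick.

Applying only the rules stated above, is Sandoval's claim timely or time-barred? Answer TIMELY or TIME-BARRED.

Accrual is governed by the date of the act, so the period began to run on July 22, 2004; the later discovery on July 19, 2006 is irrelevant under the stated rule.
The untolled deadline — 3 years after July 22, 2004 — is July 22, 2007.
The period was tolled for 124 days by the plaintiff's legal incapacity (July 15, 2005 to November 16, 2005), pushing the deadline to November 23, 2007.
The August 23, 2007 filing precedes the November 23, 2007 deadline; the claim is timely.

TIMELY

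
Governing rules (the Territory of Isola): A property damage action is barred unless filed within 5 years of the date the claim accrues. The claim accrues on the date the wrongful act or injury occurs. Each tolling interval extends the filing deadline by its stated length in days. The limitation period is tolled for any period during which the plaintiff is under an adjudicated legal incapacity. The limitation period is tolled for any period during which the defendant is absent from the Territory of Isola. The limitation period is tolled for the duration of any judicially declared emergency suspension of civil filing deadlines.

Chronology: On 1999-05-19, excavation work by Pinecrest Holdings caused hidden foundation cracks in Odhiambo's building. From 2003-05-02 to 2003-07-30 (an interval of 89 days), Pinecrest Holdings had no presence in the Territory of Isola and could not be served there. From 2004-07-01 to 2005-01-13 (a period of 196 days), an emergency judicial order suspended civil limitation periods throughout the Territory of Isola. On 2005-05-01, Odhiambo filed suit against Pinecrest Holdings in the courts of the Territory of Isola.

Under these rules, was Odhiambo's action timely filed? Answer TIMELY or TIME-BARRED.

The claim accrued on 1999-05-19, when the wrongful act occurred.
The untolled deadline — 5 years after 1999-05-19 — is 2004-05-19.
The period was tolled for 89 days by the defendant's absence from the jurisdiction (2003-05-02 to 2003-07-30), pushing the deadline to 2004-08-16.
Because the emergency suspension of filing deadlines ran from 2004-07-01 to 2005-01-13, the deadline is extended by 196 days to 2005-02-28.
The 2005-05-01 filing falls after the 2005-02-28 deadline; the claim is time-barred.

TIME-BARRED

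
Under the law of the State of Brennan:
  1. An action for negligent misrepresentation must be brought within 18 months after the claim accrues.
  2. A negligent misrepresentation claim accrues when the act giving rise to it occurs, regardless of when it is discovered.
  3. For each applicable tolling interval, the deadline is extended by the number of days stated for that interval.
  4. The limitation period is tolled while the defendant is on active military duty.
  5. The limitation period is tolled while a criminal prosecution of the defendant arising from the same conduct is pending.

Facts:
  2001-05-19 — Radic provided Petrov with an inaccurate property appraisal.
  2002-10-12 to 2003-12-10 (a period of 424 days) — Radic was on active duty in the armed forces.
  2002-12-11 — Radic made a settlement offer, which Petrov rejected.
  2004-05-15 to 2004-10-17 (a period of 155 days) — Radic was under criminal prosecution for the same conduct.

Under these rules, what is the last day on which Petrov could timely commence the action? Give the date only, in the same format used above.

The claim accrued on 2001-05-19, when the wrongful act occurred.
Adding the 18 months base period to 2001-05-19 gives a deadline of 2002-11-19, before any tolling.
The defendant's active military service from 2002-10-12 to 2003-12-10 tolled the period for 424 days, extending the deadline to 2004-01-17.
By the time the pending criminal prosecution began on 2004-05-15, the limitation period had already expired on 2004-01-17; that interval cannot revive it.
Nothing else in the chronology tolls or restarts the period.

2004-01-17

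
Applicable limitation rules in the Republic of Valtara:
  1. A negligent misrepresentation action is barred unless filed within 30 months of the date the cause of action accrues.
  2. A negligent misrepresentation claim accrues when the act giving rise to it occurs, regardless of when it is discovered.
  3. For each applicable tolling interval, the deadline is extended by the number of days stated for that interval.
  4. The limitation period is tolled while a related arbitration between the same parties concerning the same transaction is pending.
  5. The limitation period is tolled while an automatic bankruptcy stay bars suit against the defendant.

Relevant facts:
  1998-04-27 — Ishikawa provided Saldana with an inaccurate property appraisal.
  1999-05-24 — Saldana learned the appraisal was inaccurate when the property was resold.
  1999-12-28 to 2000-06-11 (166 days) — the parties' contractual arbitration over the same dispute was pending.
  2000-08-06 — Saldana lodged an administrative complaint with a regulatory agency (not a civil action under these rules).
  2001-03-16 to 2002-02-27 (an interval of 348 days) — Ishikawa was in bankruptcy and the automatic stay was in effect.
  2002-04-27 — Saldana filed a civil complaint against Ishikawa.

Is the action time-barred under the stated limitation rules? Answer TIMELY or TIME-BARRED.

Because the rule ties accrual to occurrence, the claim accrued on 1998-04-27, not on the 1999-05-24 discovery date.
The untolled deadline — 30 months after 1998-04-27 — is 2000-10-27.
Because the pending related arbitration ran from 1999-12-28 to 2000-06-11, the deadline is extended by 166 days to 2001-04-11.
The automatic bankruptcy stay from 2001-03-16 to 2002-02-27 tolled the period for 348 days, extending the deadline to 2002-03-25.
The other events in the timeline have no effect on the limitation period under the stated rules.
Filing on 2002-04-27 missed the 2002-03-25 deadline — the action is time-barred.

TIME-BARRED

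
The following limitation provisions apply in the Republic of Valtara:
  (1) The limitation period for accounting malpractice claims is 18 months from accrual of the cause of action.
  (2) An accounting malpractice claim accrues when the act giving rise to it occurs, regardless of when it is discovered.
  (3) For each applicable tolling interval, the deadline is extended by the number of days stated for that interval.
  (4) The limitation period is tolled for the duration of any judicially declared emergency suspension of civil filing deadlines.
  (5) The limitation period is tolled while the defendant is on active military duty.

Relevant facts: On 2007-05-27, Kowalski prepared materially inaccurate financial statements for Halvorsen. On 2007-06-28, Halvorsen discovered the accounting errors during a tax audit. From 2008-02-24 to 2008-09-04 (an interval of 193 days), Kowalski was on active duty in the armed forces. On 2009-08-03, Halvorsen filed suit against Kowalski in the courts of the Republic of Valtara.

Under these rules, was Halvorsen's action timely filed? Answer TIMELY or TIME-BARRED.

Because the rule ties accrual to occurrence, the claim accrued on 2007-05-27, not on the 2007-06-28 discovery date.
18 months from 2007-05-27 is 2008-11-27.
The defendant's active military service from 2008-02-24 to 2008-09-04 tolled the period for 193 days, extending the deadline to 2009-06-08.
Filing on 2009-08-03 missed the 2009-06-08 deadline — the action is time-barred.

TIME-BARRED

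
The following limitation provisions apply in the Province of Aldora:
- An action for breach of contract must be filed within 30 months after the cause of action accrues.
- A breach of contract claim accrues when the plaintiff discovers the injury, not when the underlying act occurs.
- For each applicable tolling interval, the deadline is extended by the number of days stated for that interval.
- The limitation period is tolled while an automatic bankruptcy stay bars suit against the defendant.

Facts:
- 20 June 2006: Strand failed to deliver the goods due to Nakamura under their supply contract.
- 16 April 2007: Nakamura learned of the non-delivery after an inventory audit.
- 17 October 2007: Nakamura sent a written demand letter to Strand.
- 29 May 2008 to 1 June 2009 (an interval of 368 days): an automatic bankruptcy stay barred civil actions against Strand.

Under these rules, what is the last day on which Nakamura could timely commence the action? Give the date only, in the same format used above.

The claim did not accrue until Nakamura discovered the injury on 16 April 2007; the 20 June 2006 act date does not start the clock under the stated rule.
30 months from 16 April 2007 is 16 October 2009.
The automatic bankruptcy stay from 29 May 2008 to 1 June 2009 tolled the period for 368 days, extending the deadline to 19 October 2010.
The other events in the timeline have no effect on the limitation period under the stated rules.

19 October 2010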